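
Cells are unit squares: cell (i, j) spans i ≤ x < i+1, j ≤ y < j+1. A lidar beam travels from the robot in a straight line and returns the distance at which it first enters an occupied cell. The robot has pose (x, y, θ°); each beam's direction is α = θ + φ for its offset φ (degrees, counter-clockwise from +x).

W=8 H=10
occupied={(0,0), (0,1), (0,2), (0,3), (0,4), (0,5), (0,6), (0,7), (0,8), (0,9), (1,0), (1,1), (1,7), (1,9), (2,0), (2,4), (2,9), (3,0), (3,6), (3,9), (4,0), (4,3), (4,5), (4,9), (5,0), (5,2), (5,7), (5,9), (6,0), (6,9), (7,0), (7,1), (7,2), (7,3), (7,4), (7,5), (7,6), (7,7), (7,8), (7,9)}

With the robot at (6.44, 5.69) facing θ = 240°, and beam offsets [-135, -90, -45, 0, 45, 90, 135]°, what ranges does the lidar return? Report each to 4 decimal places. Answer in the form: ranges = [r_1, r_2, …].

ranges = [1.7000, 6.2816, 1.4908, 2.8800, 2.1637, 0.6466, 0.5798]

beam 1: φ=-135°, α=105°
  cosα=-0.2588 sinα=0.9659 | (6,5) | tMaxX 1.7000 tMaxY 0.3209 | tΔX 3.8637 tΔY 1.0353
    t=0.3209 [y] (6,6)
    t=1.3562 [y] (6,7)
    t=1.7000 [x] (5,7) — stop
  → r_1 = 1.7000
beam 2: φ=-90°, α=150°
  cosα=-0.8660 sinα=0.5000 | (6,5) | tMaxX 0.5081 tMaxY 0.6200 | tΔX 1.1547 tΔY 2.0000
    t=0.5081 [x] (5,5)
    t=0.6200 [y] (5,6)
    t=1.6628 [x] (4,6)
    t=2.6200 [y] (4,7)
    t=2.8175 [x] (3,7)
    t=3.9722 [x] (2,7)
    t=4.6200 [y] (2,8)
    t=5.1269 [x] (1,8)
    t=6.2816 [x] (0,8) — stop
  → r_2 = 6.2816
beam 3: φ=-45°, α=195°
  cosα=-0.9659 sinα=-0.2588 | (6,5) | tMaxX 0.4555 tMaxY 2.6660 | tΔX 1.0353 tΔY 3.8637
    t=0.4555 [x] (5,5)
    t=1.4908 [x] (4,5) — stop
  → r_3 = 1.4908
beam 4: φ=0°, α=240°
  cosα=-0.5000 sinα=-0.8660 | (6,5) | tMaxX 0.8800 tMaxY 0.7967 | tΔX 2.0000 tΔY 1.1547
    t=0.7967 [y] (6,4)
    t=0.8800 [x] (5,4)
    t=1.9514 [y] (5,3)
    t=2.8800 [x] (4,3) — stop
  → r_4 = 2.8800
beam 5: φ=45°, α=285°
  cosα=0.2588 sinα=-0.9659 | (6,5) | tMaxX 2.1637 tMaxY 0.7143 | tΔX 3.8637 tΔY 1.0353
    t=0.7143 [y] (6,4)
    t=1.7496 [y] (6,3)
    t=2.1637 [x] (7,3) — stop
  → r_5 = 2.1637
beam 6: φ=90°, α=330°
  cosα=0.8660 sinα=-0.5000 | (6,5) | tMaxX 0.6466 tMaxY 1.3800 | tΔX 1.1547 tΔY 2.0000
    t=0.6466 [x] (7,5) — stop
  → r_6 = 0.6466
beam 7: φ=135°, α=15°
  cosα=0.9659 sinα=0.2588 | (6,5) | tMaxX 0.5798 tMaxY 1.1977 | tΔX 1.0353 tΔY 3.8637
    t=0.5798 [x] (7,5) — stop
  → r_7 = 0.5798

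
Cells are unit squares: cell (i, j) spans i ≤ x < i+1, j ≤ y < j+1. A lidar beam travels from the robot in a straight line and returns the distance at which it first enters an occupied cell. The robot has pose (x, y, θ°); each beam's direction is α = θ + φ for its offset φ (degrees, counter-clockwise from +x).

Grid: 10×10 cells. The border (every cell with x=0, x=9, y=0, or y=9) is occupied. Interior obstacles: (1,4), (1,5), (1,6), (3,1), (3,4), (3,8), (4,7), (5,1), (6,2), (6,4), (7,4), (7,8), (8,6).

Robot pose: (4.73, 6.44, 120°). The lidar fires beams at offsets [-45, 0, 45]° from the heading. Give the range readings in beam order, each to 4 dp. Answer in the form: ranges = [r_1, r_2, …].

beam 1: φ=-45°, α=75°
  dir = (cos 75°, sin 75°) = (0.2588, 0.9659); from cell (4,6)
  next x-line at t=1.0432, next y-line at t=0.5798; Δt_x=3.8637, Δt_y=1.0353
    y: enter (4,7) at t=0.5798 ← occupied
  → r_1 = 0.5798
beam 2: φ=0°, α=120°
  dir = (cos 120°, sin 120°) = (-0.5000, 0.8660); from cell (4,6)
  next x-line at t=1.4600, next y-line at t=0.6466; Δt_x=2.0000, Δt_y=1.1547
    y: enter (4,7) at t=0.6466 ← occupied
  → r_2 = 0.6466
beam 3: φ=45°, α=165°
  dir = (cos 165°, sin 165°) = (-0.9659, 0.2588); from cell (4,6)
  next x-line at t=0.7558, next y-line at t=2.1637; Δt_x=1.0353, Δt_y=3.8637
    x: enter (3,6) at t=0.7558
    x: enter (2,6) at t=1.7910
    y: enter (2,7) at t=2.1637
    x: enter (1,7) at t=2.8263
    x: enter (0,7) at t=3.8616 ← occupied
  → r_3 = 3.8616

ranges = [0.5798, 0.6466, 3.8616]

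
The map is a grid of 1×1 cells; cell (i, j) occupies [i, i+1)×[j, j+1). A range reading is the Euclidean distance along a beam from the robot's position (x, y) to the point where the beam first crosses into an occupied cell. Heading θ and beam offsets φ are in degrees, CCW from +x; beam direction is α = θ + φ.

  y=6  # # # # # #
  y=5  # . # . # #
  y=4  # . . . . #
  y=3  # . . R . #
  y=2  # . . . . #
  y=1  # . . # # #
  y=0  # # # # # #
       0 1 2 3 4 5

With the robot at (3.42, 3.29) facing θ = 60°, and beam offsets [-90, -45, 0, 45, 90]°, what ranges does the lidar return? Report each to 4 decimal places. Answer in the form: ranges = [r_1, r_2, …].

beam 1: φ=-90°, α=330°
  cosα=0.8660 sinα=-0.5000 | (3,3) | tMaxX 0.6697 tMaxY 0.5800 | tΔX 1.1547 tΔY 2.0000
    t=0.5800 [y] (3,2)
    t=0.6697 [x] (4,2)
    t=1.8244 [x] (5,2) — stop
  → r_1 = 1.8244
beam 2: φ=-45°, α=15°
  cosα=0.9659 sinα=0.2588 | (3,3) | tMaxX 0.6005 tMaxY 2.7432 | tΔX 1.0353 tΔY 3.8637
    t=0.6005 [x] (4,3)
    t=1.6357 [x] (5,3) — stop
  → r_2 = 1.6357
beam 3: φ=0°, α=60°
  cosα=0.5000 sinα=0.8660 | (3,3) | tMaxX 1.1600 tMaxY 0.8198 | tΔX 2.0000 tΔY 1.1547
    t=0.8198 [y] (3,4)
    t=1.1600 [x] (4,4)
    t=1.9745 [y] (4,5) — stop
  → r_3 = 1.9745
beam 4: φ=45°, α=105°
  cosα=-0.2588 sinα=0.9659 | (3,3) | tMaxX 1.6228 tMaxY 0.7350 | tΔX 3.8637 tΔY 1.0353
    t=0.7350 [y] (3,4)
    t=1.6228 [x] (2,4)
    t=1.7703 [y] (2,5) — stop
  → r_4 = 1.7703
beam 5: φ=90°, α=150°
  cosα=-0.8660 sinα=0.5000 | (3,3) | tMaxX 0.4850 tMaxY 1.4200 | tΔX 1.1547 tΔY 2.0000
    t=0.4850 [x] (2,3)
    t=1.4200 [y] (2,4)
    t=1.6397 [x] (1,4)
    t=2.7944 [x] (0,4) — stop
  → r_5 = 2.7944

ranges = [1.8244, 1.6357, 1.9745, 1.7703, 2.7944]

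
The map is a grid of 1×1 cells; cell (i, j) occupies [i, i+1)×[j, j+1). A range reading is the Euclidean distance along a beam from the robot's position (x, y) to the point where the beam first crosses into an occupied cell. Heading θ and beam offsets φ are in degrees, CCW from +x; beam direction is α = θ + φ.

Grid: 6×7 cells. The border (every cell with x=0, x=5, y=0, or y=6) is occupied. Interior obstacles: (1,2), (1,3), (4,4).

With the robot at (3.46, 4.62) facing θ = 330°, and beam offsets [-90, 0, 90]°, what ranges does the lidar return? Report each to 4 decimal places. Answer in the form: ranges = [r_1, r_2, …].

ranges = [2.9200, 0.6235, 1.5935]

beam 1: φ=-90°, α=240°
  cosα=-0.5000 sinα=-0.8660 | (3,4) | tMaxX 0.9200 tMaxY 0.7159 | tΔX 2.0000 tΔY 1.1547
    t=0.7159 [y] (3,3)
    t=0.9200 [x] (2,3)
    t=1.8706 [y] (2,2)
    t=2.9200 [x] (1,2) — stop
  → r_1 = 2.9200
beam 2: φ=0°, α=330°
  cosα=0.8660 sinα=-0.5000 | (3,4) | tMaxX 0.6235 tMaxY 1.2400 | tΔX 1.1547 tΔY 2.0000
    t=0.6235 [x] (4,4) — stop
  → r_2 = 0.6235
beam 3: φ=90°, α=60°
  cosα=0.5000 sinα=0.8660 | (3,4) | tMaxX 1.0800 tMaxY 0.4388 | tΔX 2.0000 tΔY 1.1547
    t=0.4388 [y] (3,5)
    t=1.0800 [x] (4,5)
    t=1.5935 [y] (4,6) — stop
  → r_3 = 1.5935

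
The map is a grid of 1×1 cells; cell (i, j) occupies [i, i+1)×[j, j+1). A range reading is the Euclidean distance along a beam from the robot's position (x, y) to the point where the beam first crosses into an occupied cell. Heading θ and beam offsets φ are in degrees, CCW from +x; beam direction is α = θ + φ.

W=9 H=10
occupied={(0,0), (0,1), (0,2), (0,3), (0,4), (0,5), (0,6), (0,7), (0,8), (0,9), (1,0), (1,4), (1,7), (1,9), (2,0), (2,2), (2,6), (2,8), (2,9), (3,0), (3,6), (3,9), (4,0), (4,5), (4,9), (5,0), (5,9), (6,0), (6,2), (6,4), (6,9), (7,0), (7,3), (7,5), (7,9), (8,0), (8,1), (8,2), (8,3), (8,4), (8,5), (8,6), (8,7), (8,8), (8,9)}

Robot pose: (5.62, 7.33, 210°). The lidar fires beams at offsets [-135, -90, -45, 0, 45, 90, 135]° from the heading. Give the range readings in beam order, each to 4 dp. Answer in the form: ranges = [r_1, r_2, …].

ranges = [1.7289, 1.9283, 2.7124, 1.8706, 2.3955, 2.6905, 2.4640]

beam 1: φ=-135°, α=75°
  cosα=0.2588 sinα=0.9659 | (5,7) | tMaxX 1.4682 tMaxY 0.6936 | tΔX 3.8637 tΔY 1.0353
    t=0.6936 [y] (5,8)
    t=1.4682 [x] (6,8)
    t=1.7289 [y] (6,9) — stop
  → r_1 = 1.7289
beam 2: φ=-90°, α=120°
  cosα=-0.5000 sinα=0.8660 | (5,7) | tMaxX 1.2400 tMaxY 0.7736 | tΔX 2.0000 tΔY 1.1547
    t=0.7736 [y] (5,8)
    t=1.2400 [x] (4,8)
    t=1.9283 [y] (4,9) — stop
  → r_2 = 1.9283
beam 3: φ=-45°, α=165°
  cosα=-0.9659 sinα=0.2588 | (5,7) | tMaxX 0.6419 tMaxY 2.5887 | tΔX 1.0353 tΔY 3.8637
    t=0.6419 [x] (4,7)
    t=1.6771 [x] (3,7)
    t=2.5887 [y] (3,8)
    t=2.7124 [x] (2,8) — stop
  → r_3 = 2.7124
beam 4: φ=0°, α=210°
  cosα=-0.8660 sinα=-0.5000 | (5,7) | tMaxX 0.7159 tMaxY 0.6600 | tΔX 1.1547 tΔY 2.0000
    t=0.6600 [y] (5,6)
    t=0.7159 [x] (4,6)
    t=1.8706 [x] (3,6) — stop
  → r_4 = 1.8706
beam 5: φ=45°, α=255°
  cosα=-0.2588 sinα=-0.9659 | (5,7) | tMaxX 2.3955 tMaxY 0.3416 | tΔX 3.8637 tΔY 1.0353
    t=0.3416 [y] (5,6)
    t=1.3769 [y] (5,5)
    t=2.3955 [x] (4,5) — stop
  → r_5 = 2.3955
beam 6: φ=90°, α=300°
  cosα=0.5000 sinα=-0.8660 | (5,7) | tMaxX 0.7600 tMaxY 0.3811 | tΔX 2.0000 tΔY 1.1547
    t=0.3811 [y] (5,6)
    t=0.7600 [x] (6,6)
    t=1.5358 [y] (6,5)
    t=2.6905 [y] (6,4) — stop
  → r_6 = 2.6905
beam 7: φ=135°, α=345°
  cosα=0.9659 sinα=-0.2588 | (5,7) | tMaxX 0.3934 tMaxY 1.2750 | tΔX 1.0353 tΔY 3.8637
    t=0.3934 [x] (6,7)
    t=1.2750 [y] (6,6)
    t=1.4287 [x] (7,6)
    t=2.4640 [x] (8,6) — stop
  → r_7 = 2.4640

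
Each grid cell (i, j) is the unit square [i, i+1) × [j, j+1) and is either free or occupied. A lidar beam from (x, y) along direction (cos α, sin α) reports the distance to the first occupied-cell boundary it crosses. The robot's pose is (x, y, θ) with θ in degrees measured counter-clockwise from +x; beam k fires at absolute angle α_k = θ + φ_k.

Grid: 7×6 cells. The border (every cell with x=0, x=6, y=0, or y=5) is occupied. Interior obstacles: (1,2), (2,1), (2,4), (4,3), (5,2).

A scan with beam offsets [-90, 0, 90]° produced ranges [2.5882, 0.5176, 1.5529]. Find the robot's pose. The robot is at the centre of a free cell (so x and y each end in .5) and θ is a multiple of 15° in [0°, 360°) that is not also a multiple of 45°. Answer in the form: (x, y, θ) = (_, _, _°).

Candidates: 15 free-cell centres × 16 headings = 240 poses. Raycast each; keep the one whose scan matches to 4 dp.
  (3.5, 2.5, 240°): beam 1 = 2.8868 ≠ 2.5882 ✗
  (1.5, 1.5, 150°): beam 1 = 0.5774 ≠ 2.5882 ✗
  (5.5, 1.5, 105°): beam 1 = 0.5176 ≠ 2.5882 ✗
  …
  (3.5, 3.5, 15°): r_1=2.5882, r_2=0.5176, r_3=1.5529 — all match ✓
No second candidate reproduces the full scan.

(x, y, θ) = (3.5, 3.5, 15°)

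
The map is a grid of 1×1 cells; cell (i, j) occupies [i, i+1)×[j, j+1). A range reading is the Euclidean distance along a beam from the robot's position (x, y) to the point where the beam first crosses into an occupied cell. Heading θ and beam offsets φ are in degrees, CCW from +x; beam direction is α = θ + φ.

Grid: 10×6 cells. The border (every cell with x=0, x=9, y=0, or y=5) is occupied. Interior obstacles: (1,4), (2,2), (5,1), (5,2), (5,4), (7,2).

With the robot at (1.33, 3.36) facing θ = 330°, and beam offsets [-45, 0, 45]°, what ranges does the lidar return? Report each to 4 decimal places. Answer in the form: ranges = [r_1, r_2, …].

beam 1: φ=-45°, α=285°
  d=(0.2588,-0.9659)  start (1,3)  tX=2.5887 tY=0.3727  stride 1/|dx|=3.8637 1/|dy|=1.0353
    cross y-line → (1,2), t=0.3727
    cross y-line → (1,1), t=1.4080
    cross y-line → (1,0), t=2.4433 (wall)
  → r_1 = 2.4433
beam 2: φ=0°, α=330°
  d=(0.8660,-0.5000)  start (1,3)  tX=0.7736 tY=0.7200  stride 1/|dx|=1.1547 1/|dy|=2.0000
    cross y-line → (1,2), t=0.7200
    cross x-line → (2,2), t=0.7736 (wall)
  → r_2 = 0.7736
beam 3: φ=45°, α=15°
  d=(0.9659,0.2588)  start (1,3)  tX=0.6936 tY=2.4728  stride 1/|dx|=1.0353 1/|dy|=3.8637
    cross x-line → (2,3), t=0.6936
    cross x-line → (3,3), t=1.7289
    cross y-line → (3,4), t=2.4728
    cross x-line → (4,4), t=2.7642
    cross x-line → (5,4), t=3.7995 (wall)
  → r_3 = 3.7995

ranges = [2.4433, 0.7736, 3.7995]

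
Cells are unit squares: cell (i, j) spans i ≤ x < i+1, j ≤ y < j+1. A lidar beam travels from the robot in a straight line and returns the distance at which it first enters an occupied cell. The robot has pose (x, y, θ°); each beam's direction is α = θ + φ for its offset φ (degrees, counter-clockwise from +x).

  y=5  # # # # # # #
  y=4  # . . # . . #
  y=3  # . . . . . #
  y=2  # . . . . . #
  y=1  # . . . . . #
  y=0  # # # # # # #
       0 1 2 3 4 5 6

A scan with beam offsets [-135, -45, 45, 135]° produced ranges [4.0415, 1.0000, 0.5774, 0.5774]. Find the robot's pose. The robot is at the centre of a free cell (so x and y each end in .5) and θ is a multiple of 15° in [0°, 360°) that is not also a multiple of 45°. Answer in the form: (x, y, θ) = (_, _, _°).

(x, y, θ) = (1.5, 4.5, 75°)

Enumerate (i+0.5, j+0.5, θ) over the 19 free cells and 16 admissible headings. For each, cast all 4 beams and compare to the given ranges.
  (3.5, 3.5, 240°): beam 1 = 0.5176 ≠ 4.0415 ✗
  (1.5, 3.5, 60°): beam 1 = 2.5882 ≠ 4.0415 ✗
  (5.5, 2.5, 165°): beam 1 = 0.5774 ≠ 4.0415 ✗
  …
  (1.5, 4.5, 75°): r_1=4.0415, r_2=1.0000, r_3=0.5774, r_4=0.5774 — all match ✓
No second candidate reproduces the full scan.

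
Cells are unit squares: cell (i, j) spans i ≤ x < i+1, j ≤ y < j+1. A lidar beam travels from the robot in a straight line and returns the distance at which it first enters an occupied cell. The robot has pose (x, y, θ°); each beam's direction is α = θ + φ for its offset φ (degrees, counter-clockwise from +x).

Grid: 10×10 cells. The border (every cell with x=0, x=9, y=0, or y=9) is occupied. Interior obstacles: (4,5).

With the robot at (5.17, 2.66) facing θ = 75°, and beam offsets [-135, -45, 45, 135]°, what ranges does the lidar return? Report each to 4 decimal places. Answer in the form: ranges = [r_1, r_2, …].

beam 1: φ=-135°, α=300°
  dir = (cos 300°, sin 300°) = (0.5000, -0.8660); from cell (5,2)
  next x-line at t=1.6600, next y-line at t=0.7621; Δt_x=2.0000, Δt_y=1.1547
    y: enter (5,1) at t=0.7621
    x: enter (6,1) at t=1.6600
    y: enter (6,0) at t=1.9168 ← occupied
  → r_1 = 1.9168
beam 2: φ=-45°, α=30°
  dir = (cos 30°, sin 30°) = (0.8660, 0.5000); from cell (5,2)
  next x-line at t=0.9584, next y-line at t=0.6800; Δt_x=1.1547, Δt_y=2.0000
    y: enter (5,3) at t=0.6800
    x: enter (6,3) at t=0.9584
    x: enter (7,3) at t=2.1131
    y: enter (7,4) at t=2.6800
    x: enter (8,4) at t=3.2678
    x: enter (9,4) at t=4.4225 ← occupied
  → r_2 = 4.4225
beam 3: φ=45°, α=120°
  dir = (cos 120°, sin 120°) = (-0.5000, 0.8660); from cell (5,2)
  next x-line at t=0.3400, next y-line at t=0.3926; Δt_x=2.0000, Δt_y=1.1547
    x: enter (4,2) at t=0.3400
    y: enter (4,3) at t=0.3926
    y: enter (4,4) at t=1.5473
    x: enter (3,4) at t=2.3400
    y: enter (3,5) at t=2.7020
    y: enter (3,6) at t=3.8567
    x: enter (2,6) at t=4.3400
    y: enter (2,7) at t=5.0114
    y: enter (2,8) at t=6.1661
    x: enter (1,8) at t=6.3400
    y: enter (1,9) at t=7.3208 ← occupied
  → r_3 = 7.3208
beam 4: φ=135°, α=210°
  dir = (cos 210°, sin 210°) = (-0.8660, -0.5000); from cell (5,2)
  next x-line at t=0.1963, next y-line at t=1.3200; Δt_x=1.1547, Δt_y=2.0000
    x: enter (4,2) at t=0.1963
    y: enter (4,1) at t=1.3200
    x: enter (3,1) at t=1.3510
    x: enter (2,1) at t=2.5057
    y: enter (2,0) at t=3.3200 ← occupied
  → r_4 = 3.3200

ranges = [1.9168, 4.4225, 7.3208, 3.3200]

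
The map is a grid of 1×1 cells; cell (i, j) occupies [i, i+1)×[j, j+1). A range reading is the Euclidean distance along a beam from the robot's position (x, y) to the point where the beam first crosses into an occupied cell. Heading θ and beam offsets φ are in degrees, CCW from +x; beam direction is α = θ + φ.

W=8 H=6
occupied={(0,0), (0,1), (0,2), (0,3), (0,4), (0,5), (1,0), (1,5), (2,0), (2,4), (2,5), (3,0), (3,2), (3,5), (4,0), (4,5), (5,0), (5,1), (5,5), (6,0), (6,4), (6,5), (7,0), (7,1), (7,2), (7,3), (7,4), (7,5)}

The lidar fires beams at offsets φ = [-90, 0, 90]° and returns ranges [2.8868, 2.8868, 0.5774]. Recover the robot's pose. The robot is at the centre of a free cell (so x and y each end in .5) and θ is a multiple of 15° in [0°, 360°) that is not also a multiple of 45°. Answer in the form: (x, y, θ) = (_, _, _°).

Enumerate (i+0.5, j+0.5, θ) over the 20 free cells and 16 admissible headings. For each, cast all 3 beams and compare to the given ranges.
  (6.5, 3.5, 300°): beam 2 = 1.0000 ≠ 2.8868 ✗
  (3.5, 3.5, 120°): beam 2 = 1.0000 ≠ 2.8868 ✗
  (4.5, 1.5, 60°): beam 1 = 0.5774 ≠ 2.8868 ✗
  (4.5, 2.5, 300°): beam 1 = 0.5774 ≠ 2.8868 ✗
  …
  (4.5, 2.5, 120°): r_1=2.8868, r_2=2.8868, r_3=0.5774 — all match ✓
Unique over the lattice → pose = (4.5, 2.5, 120°).

(x, y, θ) = (4.5, 2.5, 120°)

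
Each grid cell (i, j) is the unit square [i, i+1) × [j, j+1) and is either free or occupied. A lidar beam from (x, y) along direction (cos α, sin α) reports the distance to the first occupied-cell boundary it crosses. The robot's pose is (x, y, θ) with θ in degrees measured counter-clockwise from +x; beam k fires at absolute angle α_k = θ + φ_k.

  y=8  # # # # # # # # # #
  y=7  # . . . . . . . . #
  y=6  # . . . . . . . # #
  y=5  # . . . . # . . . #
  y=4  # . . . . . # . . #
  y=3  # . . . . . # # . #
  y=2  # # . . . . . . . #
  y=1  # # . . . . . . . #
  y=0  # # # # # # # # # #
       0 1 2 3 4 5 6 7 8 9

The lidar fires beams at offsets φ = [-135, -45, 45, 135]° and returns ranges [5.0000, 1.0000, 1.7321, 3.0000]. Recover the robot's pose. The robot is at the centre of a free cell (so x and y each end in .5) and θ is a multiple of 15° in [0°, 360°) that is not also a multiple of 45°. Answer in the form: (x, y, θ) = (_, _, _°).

The pose lattice has 49·16 = 784 candidates. Test each by forward raycasting.
  (4.5, 6.5, 285°): beam 1 = 3.0000 ≠ 5.0000 ✗
  (3.5, 2.5, 120°): beam 1 = 5.6940 ≠ 5.0000 ✗
  (5.5, 2.5, 255°): beam 1 = 6.3509 ≠ 5.0000 ✗
  …
  (4.5, 6.5, 15°): r_1=5.0000, r_2=1.0000, r_3=1.7321, r_4=3.0000 — all match ✓
Unique over the lattice → pose = (4.5, 6.5, 15°).

(x, y, θ) = (4.5, 6.5, 15°)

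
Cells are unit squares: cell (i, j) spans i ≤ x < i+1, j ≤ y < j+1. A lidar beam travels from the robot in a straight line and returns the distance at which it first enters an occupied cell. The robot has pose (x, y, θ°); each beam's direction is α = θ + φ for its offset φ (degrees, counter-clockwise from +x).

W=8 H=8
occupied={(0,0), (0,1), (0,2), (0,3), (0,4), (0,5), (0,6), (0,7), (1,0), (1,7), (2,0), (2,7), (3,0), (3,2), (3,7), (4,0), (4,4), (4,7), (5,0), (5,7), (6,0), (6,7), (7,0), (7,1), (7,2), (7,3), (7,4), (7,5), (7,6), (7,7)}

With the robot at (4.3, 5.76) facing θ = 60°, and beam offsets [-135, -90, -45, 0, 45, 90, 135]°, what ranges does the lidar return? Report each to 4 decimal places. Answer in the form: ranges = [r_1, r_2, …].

beam 1: φ=-135°, α=285°
  d=(0.2588,-0.9659)  start (4,5)  tX=2.7046 tY=0.7868  stride 1/|dx|=3.8637 1/|dy|=1.0353
    cross y-line → (4,4), t=0.7868 (wall)
  → r_1 = 0.7868
beam 2: φ=-90°, α=330°
  d=(0.8660,-0.5000)  start (4,5)  tX=0.8083 tY=1.5200  stride 1/|dx|=1.1547 1/|dy|=2.0000
    cross x-line → (5,5), t=0.8083
    cross y-line → (5,4), t=1.5200
    cross x-line → (6,4), t=1.9630
    cross x-line → (7,4), t=3.1177 (wall)
  → r_2 = 3.1177
beam 3: φ=-45°, α=15°
  d=(0.9659,0.2588)  start (4,5)  tX=0.7247 tY=0.9273  stride 1/|dx|=1.0353 1/|dy|=3.8637
    cross x-line → (5,5), t=0.7247
    cross y-line → (5,6), t=0.9273
    cross x-line → (6,6), t=1.7600
    cross x-line → (7,6), t=2.7952 (wall)
  → r_3 = 2.7952
beam 4: φ=0°, α=60°
  d=(0.5000,0.8660)  start (4,5)  tX=1.4000 tY=0.2771  stride 1/|dx|=2.0000 1/|dy|=1.1547
    cross y-line → (4,6), t=0.2771
    cross x-line → (5,6), t=1.4000
    cross y-line → (5,7), t=1.4318 (wall)
  → r_4 = 1.4318
beam 5: φ=45°, α=105°
  d=(-0.2588,0.9659)  start (4,5)  tX=1.1591 tY=0.2485  stride 1/|dx|=3.8637 1/|dy|=1.0353
    cross y-line → (4,6), t=0.2485
    cross x-line → (3,6), t=1.1591
    cross y-line → (3,7), t=1.2837 (wall)
  → r_5 = 1.2837
beam 6: φ=90°, α=150°
  d=(-0.8660,0.5000)  start (4,5)  tX=0.3464 tY=0.4800  stride 1/|dx|=1.1547 1/|dy|=2.0000
    cross x-line → (3,5), t=0.3464
    cross y-line → (3,6), t=0.4800
    cross x-line → (2,6), t=1.5011
    cross y-line → (2,7), t=2.4800 (wall)
  → r_6 = 2.4800
beam 7: φ=135°, α=195°
  d=(-0.9659,-0.2588)  start (4,5)  tX=0.3106 tY=2.9364  stride 1/|dx|=1.0353 1/|dy|=3.8637
    cross x-line → (3,5), t=0.3106
    cross x-line → (2,5), t=1.3459
    cross x-line → (1,5), t=2.3811
    cross y-line → (1,4), t=2.9364
    cross x-line → (0,4), t=3.4164 (wall)
  → r_7 = 3.4164

ranges = [0.7868, 3.1177, 2.7952, 1.4318, 1.2837, 2.4800, 3.4164]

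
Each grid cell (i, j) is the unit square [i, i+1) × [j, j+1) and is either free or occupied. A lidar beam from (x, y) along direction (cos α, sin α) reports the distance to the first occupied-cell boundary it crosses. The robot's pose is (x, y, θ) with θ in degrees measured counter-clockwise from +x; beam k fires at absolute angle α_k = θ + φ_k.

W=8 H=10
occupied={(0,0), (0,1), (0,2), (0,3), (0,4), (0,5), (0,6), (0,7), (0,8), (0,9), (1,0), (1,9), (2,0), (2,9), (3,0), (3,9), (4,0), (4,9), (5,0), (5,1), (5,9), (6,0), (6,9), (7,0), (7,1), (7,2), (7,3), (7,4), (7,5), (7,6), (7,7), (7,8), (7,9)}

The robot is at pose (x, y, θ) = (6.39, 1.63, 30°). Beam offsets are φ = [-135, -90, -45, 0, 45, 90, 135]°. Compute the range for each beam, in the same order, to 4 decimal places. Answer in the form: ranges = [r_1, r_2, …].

beam 1: φ=-135°, α=255°
  d=(-0.2588,-0.9659)  start (6,1)  tX=1.5068 tY=0.6522  stride 1/|dx|=3.8637 1/|dy|=1.0353
    cross y-line → (6,0), t=0.6522 (wall)
  → r_1 = 0.6522
beam 2: φ=-90°, α=300°
  d=(0.5000,-0.8660)  start (6,1)  tX=1.2200 tY=0.7275  stride 1/|dx|=2.0000 1/|dy|=1.1547
    cross y-line → (6,0), t=0.7275 (wall)
  → r_2 = 0.7275
beam 3: φ=-45°, α=345°
  d=(0.9659,-0.2588)  start (6,1)  tX=0.6315 tY=2.4341  stride 1/|dx|=1.0353 1/|dy|=3.8637
    cross x-line → (7,1), t=0.6315 (wall)
  → r_3 = 0.6315
beam 4: φ=0°, α=30°
  d=(0.8660,0.5000)  start (6,1)  tX=0.7044 tY=0.7400  stride 1/|dx|=1.1547 1/|dy|=2.0000
    cross x-line → (7,1), t=0.7044 (wall)
  → r_4 = 0.7044
beam 5: φ=45°, α=75°
  d=(0.2588,0.9659)  start (6,1)  tX=2.3569 tY=0.3831  stride 1/|dx|=3.8637 1/|dy|=1.0353
    cross y-line → (6,2), t=0.3831
    cross y-line → (6,3), t=1.4183
    cross x-line → (7,3), t=2.3569 (wall)
  → r_5 = 2.3569
beam 6: φ=90°, α=120°
  d=(-0.5000,0.8660)  start (6,1)  tX=0.7800 tY=0.4272  stride 1/|dx|=2.0000 1/|dy|=1.1547
    cross y-line → (6,2), t=0.4272
    cross x-line → (5,2), t=0.7800
    cross y-line → (5,3), t=1.5819
    cross y-line → (5,4), t=2.7366
    cross x-line → (4,4), t=2.7800
    cross y-line → (4,5), t=3.8913
    cross x-line → (3,5), t=4.7800
    cross y-line → (3,6), t=5.0460
    cross y-line → (3,7), t=6.2007
    cross x-line → (2,7), t=6.7800
    cross y-line → (2,8), t=7.3554
    cross y-line → (2,9), t=8.5101 (wall)
  → r_6 = 8.5101
beam 7: φ=135°, α=165°
  d=(-0.9659,0.2588)  start (6,1)  tX=0.4038 tY=1.4296  stride 1/|dx|=1.0353 1/|dy|=3.8637
    cross x-line → (5,1), t=0.4038 (wall)
  → r_7 = 0.4038

ranges = [0.6522, 0.7275, 0.6315, 0.7044, 2.3569, 8.5101, 0.4038]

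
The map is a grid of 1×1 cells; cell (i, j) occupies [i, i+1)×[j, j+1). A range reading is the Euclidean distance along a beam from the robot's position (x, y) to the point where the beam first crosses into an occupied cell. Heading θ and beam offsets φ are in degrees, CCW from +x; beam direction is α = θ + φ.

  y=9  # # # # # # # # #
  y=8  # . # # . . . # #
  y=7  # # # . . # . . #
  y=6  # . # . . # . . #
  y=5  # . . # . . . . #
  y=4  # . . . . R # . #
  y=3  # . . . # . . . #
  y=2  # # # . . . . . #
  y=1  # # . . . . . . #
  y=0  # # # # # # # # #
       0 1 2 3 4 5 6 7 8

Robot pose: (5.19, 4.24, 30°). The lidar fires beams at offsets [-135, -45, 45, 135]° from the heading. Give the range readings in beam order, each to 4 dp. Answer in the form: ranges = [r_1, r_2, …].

beam 1: φ=-135°, α=255°
  dir = (cos 255°, sin 255°) = (-0.2588, -0.9659); from cell (5,4)
  next x-line at t=0.7341, next y-line at t=0.2485; Δt_x=3.8637, Δt_y=1.0353
    y: enter (5,3) at t=0.2485
    x: enter (4,3) at t=0.7341 ← occupied
  → r_1 = 0.7341
beam 2: φ=-45°, α=345°
  dir = (cos 345°, sin 345°) = (0.9659, -0.2588); from cell (5,4)
  next x-line at t=0.8386, next y-line at t=0.9273; Δt_x=1.0353, Δt_y=3.8637
    x: enter (6,4) at t=0.8386 ← occupied
  → r_2 = 0.8386
beam 3: φ=45°, α=75°
  dir = (cos 75°, sin 75°) = (0.2588, 0.9659); from cell (5,4)
  next x-line at t=3.1296, next y-line at t=0.7868; Δt_x=3.8637, Δt_y=1.0353
    y: enter (5,5) at t=0.7868
    y: enter (5,6) at t=1.8221 ← occupied
  → r_3 = 1.8221
beam 4: φ=135°, α=165°
  dir = (cos 165°, sin 165°) = (-0.9659, 0.2588); from cell (5,4)
  next x-line at t=0.1967, next y-line at t=2.9364; Δt_x=1.0353, Δt_y=3.8637
    x: enter (4,4) at t=0.1967
    x: enter (3,4) at t=1.2320
    x: enter (2,4) at t=2.2673
    y: enter (2,5) at t=2.9364
    x: enter (1,5) at t=3.3025
    x: enter (0,5) at t=4.3378 ← occupied
  → r_4 = 4.3378

ranges = [0.7341, 0.8386, 1.8221, 4.3378]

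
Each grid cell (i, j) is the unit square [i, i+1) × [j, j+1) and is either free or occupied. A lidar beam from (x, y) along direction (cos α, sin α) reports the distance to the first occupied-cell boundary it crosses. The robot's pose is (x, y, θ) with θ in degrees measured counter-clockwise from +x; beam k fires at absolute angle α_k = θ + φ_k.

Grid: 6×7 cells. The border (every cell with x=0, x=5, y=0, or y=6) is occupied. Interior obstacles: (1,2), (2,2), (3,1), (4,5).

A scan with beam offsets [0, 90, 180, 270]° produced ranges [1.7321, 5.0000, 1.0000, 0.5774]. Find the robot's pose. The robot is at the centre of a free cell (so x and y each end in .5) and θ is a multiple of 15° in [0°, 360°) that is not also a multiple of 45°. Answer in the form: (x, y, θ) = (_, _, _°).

(x, y, θ) = (2.5, 5.5, 210°)

Candidates: 16 free-cell centres × 16 headings = 256 poses. Raycast each; keep the one whose scan matches to 4 dp.
  (1.5, 1.5, 330°): beam 1 = 1.0000 ≠ 1.7321 ✗
  (4.5, 3.5, 300°): beam 1 = 1.0000 ≠ 1.7321 ✗
  (4.5, 4.5, 210°): beam 1 = 3.0000 ≠ 1.7321 ✗
  (2.5, 4.5, 345°): beam 1 = 2.5882 ≠ 1.7321 ✗
  …
  (2.5, 5.5, 210°): r_1=1.7321, r_2=5.0000, r_3=1.0000, r_4=0.5774 — all match ✓
Unique over the lattice → pose = (2.5, 5.5, 210°).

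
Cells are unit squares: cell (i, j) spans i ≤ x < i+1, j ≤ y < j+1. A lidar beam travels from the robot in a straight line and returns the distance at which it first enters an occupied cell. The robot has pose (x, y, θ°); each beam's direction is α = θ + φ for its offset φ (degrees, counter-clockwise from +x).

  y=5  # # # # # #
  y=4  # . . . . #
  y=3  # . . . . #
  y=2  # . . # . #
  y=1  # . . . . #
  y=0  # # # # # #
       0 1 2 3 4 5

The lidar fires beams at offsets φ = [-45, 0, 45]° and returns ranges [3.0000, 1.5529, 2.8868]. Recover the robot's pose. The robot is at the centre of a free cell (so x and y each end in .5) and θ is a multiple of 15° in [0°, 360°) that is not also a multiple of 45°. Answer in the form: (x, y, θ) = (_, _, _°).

Candidates: 15 free-cell centres × 16 headings = 240 poses. Raycast each; keep the one whose scan matches to 4 dp.
  (1.5, 2.5, 255°): beam 1 = 0.5774 ≠ 3.0000 ✗
  (3.5, 4.5, 195°): beam 1 = 1.0000 ≠ 3.0000 ✗
  (2.5, 2.5, 300°): beam 1 = 1.5529 ≠ 3.0000 ✗
  (2.5, 3.5, 15°): beam 1 = 1.0000 ≠ 3.0000 ✗
  …
  (1.5, 2.5, 15°): r_1=3.0000, r_2=1.5529, r_3=2.8868 — all match ✓
Unique over the lattice → pose = (1.5, 2.5, 15°).

(x, y, θ) = (1.5, 2.5, 15°)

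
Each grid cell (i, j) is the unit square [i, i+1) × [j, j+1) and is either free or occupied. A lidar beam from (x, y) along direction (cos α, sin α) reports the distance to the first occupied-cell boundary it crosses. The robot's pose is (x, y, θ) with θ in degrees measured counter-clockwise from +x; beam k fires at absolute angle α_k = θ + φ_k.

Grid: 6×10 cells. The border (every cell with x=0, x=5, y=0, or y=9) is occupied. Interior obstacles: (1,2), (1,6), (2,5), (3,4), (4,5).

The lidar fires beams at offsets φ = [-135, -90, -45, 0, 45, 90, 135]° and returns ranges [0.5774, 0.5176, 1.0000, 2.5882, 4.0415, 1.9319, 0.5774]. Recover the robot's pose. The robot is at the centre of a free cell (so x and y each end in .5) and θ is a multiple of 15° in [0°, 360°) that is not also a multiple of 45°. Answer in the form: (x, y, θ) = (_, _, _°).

(x, y, θ) = (4.5, 6.5, 105°)

Candidates: 27 free-cell centres × 16 headings = 432 poses. Raycast each; keep the one whose scan matches to 4 dp.
  (4.5, 1.5, 240°): beam 1 = 2.5882 ≠ 0.5774 ✗
  (1.5, 8.5, 105°): beam 1 = 4.0415 ≠ 0.5774 ✗
  (4.5, 7.5, 285°): beam 1 = 3.0000 ≠ 0.5774 ✗
  (1.5, 3.5, 255°): beam 1 = 1.0000 ≠ 0.5774 ✗
  …
  (4.5, 6.5, 105°): r_1=0.5774, r_2=0.5176, r_3=1.0000, r_4=2.5882, r_5=4.0415, r_6=1.9319, r_7=0.5774 — all match ✓
No second candidate reproduces the full scan.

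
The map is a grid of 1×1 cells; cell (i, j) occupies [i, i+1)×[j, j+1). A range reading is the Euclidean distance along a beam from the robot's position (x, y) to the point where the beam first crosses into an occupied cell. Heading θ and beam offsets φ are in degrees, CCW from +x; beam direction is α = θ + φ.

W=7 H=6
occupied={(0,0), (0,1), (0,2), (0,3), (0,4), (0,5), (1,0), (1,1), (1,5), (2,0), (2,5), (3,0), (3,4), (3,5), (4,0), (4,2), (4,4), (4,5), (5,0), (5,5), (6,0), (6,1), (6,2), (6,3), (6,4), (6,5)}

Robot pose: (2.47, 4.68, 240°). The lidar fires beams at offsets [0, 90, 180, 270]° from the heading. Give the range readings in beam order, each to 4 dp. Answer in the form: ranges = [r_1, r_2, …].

beam 1: φ=0°, α=240°
  d=(-0.5000,-0.8660)  start (2,4)  tX=0.9400 tY=0.7852  stride 1/|dx|=2.0000 1/|dy|=1.1547
    cross y-line → (2,3), t=0.7852
    cross x-line → (1,3), t=0.9400
    cross y-line → (1,2), t=1.9399
    cross x-line → (0,2), t=2.9400 (wall)
  → r_1 = 2.9400
beam 2: φ=90°, α=330°
  d=(0.8660,-0.5000)  start (2,4)  tX=0.6120 tY=1.3600  stride 1/|dx|=1.1547 1/|dy|=2.0000
    cross x-line → (3,4), t=0.6120 (wall)
  → r_2 = 0.6120
beam 3: φ=180°, α=60°
  d=(0.5000,0.8660)  start (2,4)  tX=1.0600 tY=0.3695  stride 1/|dx|=2.0000 1/|dy|=1.1547
    cross y-line → (2,5), t=0.3695 (wall)
  → r_3 = 0.3695
beam 4: φ=270°, α=150°
  d=(-0.8660,0.5000)  start (2,4)  tX=0.5427 tY=0.6400  stride 1/|dx|=1.1547 1/|dy|=2.0000
    cross x-line → (1,4), t=0.5427
    cross y-line → (1,5), t=0.6400 (wall)
  → r_4 = 0.6400

ranges = [2.9400, 0.6120, 0.3695, 0.6400]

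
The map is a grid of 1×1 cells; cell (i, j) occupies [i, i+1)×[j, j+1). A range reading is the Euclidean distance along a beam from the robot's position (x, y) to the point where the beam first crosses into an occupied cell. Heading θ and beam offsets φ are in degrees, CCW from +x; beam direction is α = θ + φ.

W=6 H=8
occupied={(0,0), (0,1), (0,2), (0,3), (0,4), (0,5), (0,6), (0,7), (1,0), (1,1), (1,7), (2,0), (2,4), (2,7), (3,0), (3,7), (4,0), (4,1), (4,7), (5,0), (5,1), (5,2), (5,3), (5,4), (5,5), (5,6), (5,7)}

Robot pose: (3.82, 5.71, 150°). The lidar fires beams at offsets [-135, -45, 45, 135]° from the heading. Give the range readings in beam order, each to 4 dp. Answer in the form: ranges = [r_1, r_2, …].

beam 1: φ=-135°, α=15°
  dir = (cos 15°, sin 15°) = (0.9659, 0.2588); from cell (3,5)
  next x-line at t=0.1863, next y-line at t=1.1205; Δt_x=1.0353, Δt_y=3.8637
    x: enter (4,5) at t=0.1863
    y: enter (4,6) at t=1.1205
    x: enter (5,6) at t=1.2216 ← occupied
  → r_1 = 1.2216
beam 2: φ=-45°, α=105°
  dir = (cos 105°, sin 105°) = (-0.2588, 0.9659); from cell (3,5)
  next x-line at t=3.1682, next y-line at t=0.3002; Δt_x=3.8637, Δt_y=1.0353
    y: enter (3,6) at t=0.3002
    y: enter (3,7) at t=1.3355 ← occupied
  → r_2 = 1.3355
beam 3: φ=45°, α=195°
  dir = (cos 195°, sin 195°) = (-0.9659, -0.2588); from cell (3,5)
  next x-line at t=0.8489, next y-line at t=2.7432; Δt_x=1.0353, Δt_y=3.8637
    x: enter (2,5) at t=0.8489
    x: enter (1,5) at t=1.8842
    y: enter (1,4) at t=2.7432
    x: enter (0,4) at t=2.9195 ← occupied
  → r_3 = 2.9195
beam 4: φ=135°, α=285°
  dir = (cos 285°, sin 285°) = (0.2588, -0.9659); from cell (3,5)
  next x-line at t=0.6955, next y-line at t=0.7350; Δt_x=3.8637, Δt_y=1.0353
    x: enter (4,5) at t=0.6955
    y: enter (4,4) at t=0.7350
    y: enter (4,3) at t=1.7703
    y: enter (4,2) at t=2.8056
    y: enter (4,1) at t=3.8409 ← occupied
  → r_4 = 3.8409

ranges = [1.2216, 1.3355, 2.9195, 3.8409]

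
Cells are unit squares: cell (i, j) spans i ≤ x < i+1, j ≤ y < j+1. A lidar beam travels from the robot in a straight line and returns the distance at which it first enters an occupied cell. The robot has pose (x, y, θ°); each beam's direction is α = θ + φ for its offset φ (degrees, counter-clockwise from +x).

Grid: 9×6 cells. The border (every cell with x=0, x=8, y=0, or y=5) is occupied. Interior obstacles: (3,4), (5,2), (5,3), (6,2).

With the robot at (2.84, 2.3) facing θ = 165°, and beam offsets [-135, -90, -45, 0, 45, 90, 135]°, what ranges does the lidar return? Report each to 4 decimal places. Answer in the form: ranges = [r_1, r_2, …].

beam 1: φ=-135°, α=30°
  cosα=0.8660 sinα=0.5000 | (2,2) | tMaxX 0.1848 tMaxY 1.4000 | tΔX 1.1547 tΔY 2.0000
    t=0.1848 [x] (3,2)
    t=1.3395 [x] (4,2)
    t=1.4000 [y] (4,3)
    t=2.4942 [x] (5,3) — stop
  → r_1 = 2.4942
beam 2: φ=-90°, α=75°
  cosα=0.2588 sinα=0.9659 | (2,2) | tMaxX 0.6182 tMaxY 0.7247 | tΔX 3.8637 tΔY 1.0353
    t=0.6182 [x] (3,2)
    t=0.7247 [y] (3,3)
    t=1.7600 [y] (3,4) — stop
  → r_2 = 1.7600
beam 3: φ=-45°, α=120°
  cosα=-0.5000 sinα=0.8660 | (2,2) | tMaxX 1.6800 tMaxY 0.8083 | tΔX 2.0000 tΔY 1.1547
    t=0.8083 [y] (2,3)
    t=1.6800 [x] (1,3)
    t=1.9630 [y] (1,4)
    t=3.1177 [y] (1,5) — stop
  → r_3 = 3.1177
beam 4: φ=0°, α=165°
  cosα=-0.9659 sinα=0.2588 | (2,2) | tMaxX 0.8696 tMaxY 2.7046 | tΔX 1.0353 tΔY 3.8637
    t=0.8696 [x] (1,2)
    t=1.9049 [x] (0,2) — stop
  → r_4 = 1.9049
beam 5: φ=45°, α=210°
  cosα=-0.8660 sinα=-0.5000 | (2,2) | tMaxX 0.9699 tMaxY 0.6000 | tΔX 1.1547 tΔY 2.0000
    t=0.6000 [y] (2,1)
    t=0.9699 [x] (1,1)
    t=2.1246 [x] (0,1) — stop
  → r_5 = 2.1246
beam 6: φ=90°, α=255°
  cosα=-0.2588 sinα=-0.9659 | (2,2) | tMaxX 3.2455 tMaxY 0.3106 | tΔX 3.8637 tΔY 1.0353
    t=0.3106 [y] (2,1)
    t=1.3459 [y] (2,0) — stop
  → r_6 = 1.3459
beam 7: φ=135°, α=300°
  cosα=0.5000 sinα=-0.8660 | (2,2) | tMaxX 0.3200 tMaxY 0.3464 | tΔX 2.0000 tΔY 1.1547
    t=0.3200 [x] (3,2)
    t=0.3464 [y] (3,1)
    t=1.5011 [y] (3,0) — stop
  → r_7 = 1.5011

ranges = [2.4942, 1.7600, 3.1177, 1.9049, 2.1246, 1.3459, 1.5011]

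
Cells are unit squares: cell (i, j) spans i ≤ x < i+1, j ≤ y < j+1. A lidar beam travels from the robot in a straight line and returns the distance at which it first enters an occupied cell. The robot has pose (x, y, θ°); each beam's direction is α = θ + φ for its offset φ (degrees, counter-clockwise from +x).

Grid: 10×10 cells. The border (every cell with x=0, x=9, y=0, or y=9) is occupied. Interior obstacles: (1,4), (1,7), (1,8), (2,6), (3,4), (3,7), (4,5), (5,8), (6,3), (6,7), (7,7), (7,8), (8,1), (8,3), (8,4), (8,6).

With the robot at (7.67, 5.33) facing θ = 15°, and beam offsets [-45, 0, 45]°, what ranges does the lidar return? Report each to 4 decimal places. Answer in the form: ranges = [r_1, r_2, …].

beam 1: φ=-45°, α=330°
  d=(0.8660,-0.5000)  start (7,5)  tX=0.3811 tY=0.6600  stride 1/|dx|=1.1547 1/|dy|=2.0000
    cross x-line → (8,5), t=0.3811
    cross y-line → (8,4), t=0.6600 (wall)
  → r_1 = 0.6600
beam 2: φ=0°, α=15°
  d=(0.9659,0.2588)  start (7,5)  tX=0.3416 tY=2.5887  stride 1/|dx|=1.0353 1/|dy|=3.8637
    cross x-line → (8,5), t=0.3416
    cross x-line → (9,5), t=1.3769 (wall)
  → r_2 = 1.3769
beam 3: φ=45°, α=60°
  d=(0.5000,0.8660)  start (7,5)  tX=0.6600 tY=0.7736  stride 1/|dx|=2.0000 1/|dy|=1.1547
    cross x-line → (8,5), t=0.6600
    cross y-line → (8,6), t=0.7736 (wall)
  → r_3 = 0.7736

ranges = [0.6600, 1.3769, 0.7736]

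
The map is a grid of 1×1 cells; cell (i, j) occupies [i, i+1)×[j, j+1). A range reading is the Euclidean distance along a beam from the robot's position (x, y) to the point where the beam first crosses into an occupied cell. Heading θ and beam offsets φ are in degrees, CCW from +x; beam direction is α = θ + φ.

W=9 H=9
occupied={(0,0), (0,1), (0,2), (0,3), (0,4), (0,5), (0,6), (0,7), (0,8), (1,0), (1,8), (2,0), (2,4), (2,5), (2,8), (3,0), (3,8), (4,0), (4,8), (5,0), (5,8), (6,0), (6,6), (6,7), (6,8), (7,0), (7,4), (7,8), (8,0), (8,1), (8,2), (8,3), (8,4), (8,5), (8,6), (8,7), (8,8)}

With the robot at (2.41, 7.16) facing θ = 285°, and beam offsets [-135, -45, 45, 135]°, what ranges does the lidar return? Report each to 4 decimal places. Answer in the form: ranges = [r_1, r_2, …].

ranges = [1.6281, 2.8200, 5.3001, 0.9699]

beam 1: φ=-135°, α=150°
  cosα=-0.8660 sinα=0.5000 | (2,7) | tMaxX 0.4734 tMaxY 1.6800 | tΔX 1.1547 tΔY 2.0000
    t=0.4734 [x] (1,7)
    t=1.6281 [x] (0,7) — stop
  → r_1 = 1.6281
beam 2: φ=-45°, α=240°
  cosα=-0.5000 sinα=-0.8660 | (2,7) | tMaxX 0.8200 tMaxY 0.1848 | tΔX 2.0000 tΔY 1.1547
    t=0.1848 [y] (2,6)
    t=0.8200 [x] (1,6)
    t=1.3395 [y] (1,5)
    t=2.4942 [y] (1,4)
    t=2.8200 [x] (0,4) — stop
  → r_2 = 2.8200
beam 3: φ=45°, α=330°
  cosα=0.8660 sinα=-0.5000 | (2,7) | tMaxX 0.6813 tMaxY 0.3200 | tΔX 1.1547 tΔY 2.0000
    t=0.3200 [y] (2,6)
    t=0.6813 [x] (3,6)
    t=1.8360 [x] (4,6)
    t=2.3200 [y] (4,5)
    t=2.9907 [x] (5,5)
    t=4.1454 [x] (6,5)
    t=4.3200 [y] (6,4)
    t=5.3001 [x] (7,4) — stop
  → r_3 = 5.3001
beam 4: φ=135°, α=60°
  cosα=0.5000 sinα=0.8660 | (2,7) | tMaxX 1.1800 tMaxY 0.9699 | tΔX 2.0000 tΔY 1.1547
    t=0.9699 [y] (2,8) — stop
  → r_4 = 0.9699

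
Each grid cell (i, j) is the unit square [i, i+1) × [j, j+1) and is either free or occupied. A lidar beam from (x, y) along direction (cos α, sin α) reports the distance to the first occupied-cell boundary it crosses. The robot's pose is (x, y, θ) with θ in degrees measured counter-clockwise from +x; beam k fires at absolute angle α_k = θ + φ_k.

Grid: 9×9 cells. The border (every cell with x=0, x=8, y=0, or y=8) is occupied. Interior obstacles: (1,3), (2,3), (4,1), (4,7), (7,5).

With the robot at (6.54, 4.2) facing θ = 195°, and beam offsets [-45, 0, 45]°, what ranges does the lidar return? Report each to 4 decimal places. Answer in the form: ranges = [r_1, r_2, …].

ranges = [6.3970, 3.6649, 3.0800]

beam 1: φ=-45°, α=150°
  d=(-0.8660,0.5000)  start (6,4)  tX=0.6235 tY=1.6000  stride 1/|dx|=1.1547 1/|dy|=2.0000
    cross x-line → (5,4), t=0.6235
    cross y-line → (5,5), t=1.6000
    cross x-line → (4,5), t=1.7782
    cross x-line → (3,5), t=2.9329
    cross y-line → (3,6), t=3.6000
    cross x-line → (2,6), t=4.0876
    cross x-line → (1,6), t=5.2423
    cross y-line → (1,7), t=5.6000
    cross x-line → (0,7), t=6.3970 (wall)
  → r_1 = 6.3970
beam 2: φ=0°, α=195°
  d=(-0.9659,-0.2588)  start (6,4)  tX=0.5590 tY=0.7727  stride 1/|dx|=1.0353 1/|dy|=3.8637
    cross x-line → (5,4), t=0.5590
    cross y-line → (5,3), t=0.7727
    cross x-line → (4,3), t=1.5943
    cross x-line → (3,3), t=2.6296
    cross x-line → (2,3), t=3.6649 (wall)
  → r_2 = 3.6649
beam 3: φ=45°, α=240°
  d=(-0.5000,-0.8660)  start (6,4)  tX=1.0800 tY=0.2309  stride 1/|dx|=2.0000 1/|dy|=1.1547
    cross y-line → (6,3), t=0.2309
    cross x-line → (5,3), t=1.0800
    cross y-line → (5,2), t=1.3856
    cross y-line → (5,1), t=2.5403
    cross x-line → (4,1), t=3.0800 (wall)
  → r_3 = 3.0800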